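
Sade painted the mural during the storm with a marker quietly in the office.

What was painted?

'the mural' marks the patient of the painting event.

the mural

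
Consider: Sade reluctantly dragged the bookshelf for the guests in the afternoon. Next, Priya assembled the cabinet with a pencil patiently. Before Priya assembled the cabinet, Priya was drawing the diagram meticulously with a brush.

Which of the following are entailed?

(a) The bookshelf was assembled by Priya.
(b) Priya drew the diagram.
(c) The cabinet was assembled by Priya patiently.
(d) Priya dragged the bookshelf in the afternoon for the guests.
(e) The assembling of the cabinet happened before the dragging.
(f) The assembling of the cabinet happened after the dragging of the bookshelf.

(c), (f)

(a) Not entailed — Priya assembled the cabinet, not the bookshelf; the bookshelf belongs to the dragging event.
(b) Not entailed — 'was drawing' is progressive on an accomplishment; it does not entail the completed 'drew'.
(c) Entailed — every conjunct here is already in the original assembling event.
(d) Not entailed — the passage has Sade dragging the bookshelf, not Priya.
(e) Not entailed — the narrative places the dragging before the assembling, not after.
(f) Entailed — the narrative places the dragging before the assembling.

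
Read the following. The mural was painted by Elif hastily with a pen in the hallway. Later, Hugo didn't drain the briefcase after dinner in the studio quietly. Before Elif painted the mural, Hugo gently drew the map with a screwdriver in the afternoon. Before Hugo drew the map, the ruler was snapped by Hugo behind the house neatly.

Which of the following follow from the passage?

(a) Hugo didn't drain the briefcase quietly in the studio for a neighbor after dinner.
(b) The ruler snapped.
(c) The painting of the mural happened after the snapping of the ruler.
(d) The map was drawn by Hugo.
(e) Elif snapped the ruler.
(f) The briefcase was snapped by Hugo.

(a), (b), (c), (d)

(a) Entailed — under negation, adding a further restriction is entailed: if no such draining event occurred, none occurred for a neighbor either.
(b) Entailed — 'Hugo snapped the ruler' is causative; it entails the inchoative 'the ruler snapped'.
(c) Entailed — the narrative places the snapping before the painting.
(d) Entailed — dropping 'gently', 'with a screwdriver', 'in the afternoon' leaves a sub-description the original still satisfies.
(e) Not entailed — the passage has Hugo snapping the ruler, not Elif.
(f) Not entailed — Hugo snapped the ruler, not the briefcase; the briefcase belongs to the draining event.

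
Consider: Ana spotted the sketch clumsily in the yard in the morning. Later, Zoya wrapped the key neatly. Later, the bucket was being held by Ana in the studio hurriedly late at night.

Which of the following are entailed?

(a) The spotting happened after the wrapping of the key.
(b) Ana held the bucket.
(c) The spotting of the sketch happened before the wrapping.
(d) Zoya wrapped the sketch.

(a) Not entailed — the narrative places the spotting before the wrapping, not after.
(b) Entailed — 'hold' is an activity; 'was holding' entails that some holding happened, so 'held' holds.
(c) Entailed — the narrative places the spotting before the wrapping.
(d) Not entailed — Zoya wrapped the key, not the sketch; the sketch belongs to the spotting event.

(b), (c)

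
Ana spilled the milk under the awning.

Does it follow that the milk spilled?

'Ana spilled the milk' is the causative; it entails the inchoative 'the milk spilled'.

yes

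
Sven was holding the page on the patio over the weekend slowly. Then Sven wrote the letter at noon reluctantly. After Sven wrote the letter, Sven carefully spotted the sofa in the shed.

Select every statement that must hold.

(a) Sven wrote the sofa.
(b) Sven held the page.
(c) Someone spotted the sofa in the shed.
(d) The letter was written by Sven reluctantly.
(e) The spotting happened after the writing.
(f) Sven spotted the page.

(b), (c), (d), (e)

(a) Not entailed — Sven wrote the letter, not the sofa; the sofa belongs to the spotting event.
(b) Entailed — 'hold' is an activity; 'was holding' entails that some holding happened, so 'held' holds.
(c) Entailed — the original entails any weakening of itself; this just drops 'carefully' and generalizes the agent.
(d) Entailed — the original entails any weakening of itself; this just drops 'at noon'.
(e) Entailed — the narrative places the writing before the spotting.
(f) Not entailed — Sven spotted the sofa, not the page; the page belongs to the holding event.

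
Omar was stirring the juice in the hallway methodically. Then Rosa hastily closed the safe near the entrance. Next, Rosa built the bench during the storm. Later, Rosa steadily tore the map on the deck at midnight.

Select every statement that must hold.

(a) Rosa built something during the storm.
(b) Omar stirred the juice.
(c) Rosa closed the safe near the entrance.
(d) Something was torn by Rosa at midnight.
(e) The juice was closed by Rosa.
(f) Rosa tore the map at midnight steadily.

(a) Entailed — every conjunct here is already in the original building event.
(b) Entailed — 'stir' is an activity; 'was stirring' entails that some stirring happened, so 'stirred' holds.
(c) Entailed — dropping 'hastily' leaves a sub-description the original still satisfies.
(d) Entailed — the original entails any weakening of itself; this just drops 'steadily', 'on the deck' and generalizes the patient.
(e) Not entailed — Rosa closed the safe, not the juice; the juice belongs to the stirring event.
(f) Entailed — every conjunct here is already in the original tearing event.

(a), (b), (c), (d), (f)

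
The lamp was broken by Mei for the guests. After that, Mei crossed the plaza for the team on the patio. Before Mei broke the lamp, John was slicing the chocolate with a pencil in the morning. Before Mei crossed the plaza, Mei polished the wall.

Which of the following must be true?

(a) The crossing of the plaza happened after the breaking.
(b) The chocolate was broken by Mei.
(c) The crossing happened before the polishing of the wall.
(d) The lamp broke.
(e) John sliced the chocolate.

(a) Entailed — the narrative places the breaking before the crossing.
(b) Not entailed — Mei broke the lamp, not the chocolate; the chocolate belongs to the slicing event.
(c) Not entailed — the narrative places the polishing before the crossing, not after.
(d) Entailed — 'Mei broke the lamp' is causative; it entails the inchoative 'the lamp broke'.
(e) Not entailed — 'was slicing' is progressive on an accomplishment; it does not entail the completed 'sliced'.

(a), (d)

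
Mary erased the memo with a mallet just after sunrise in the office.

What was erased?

the memo

'the memo' marks the patient of the erasing event.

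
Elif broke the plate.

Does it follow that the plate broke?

yes

'Elif broke the plate' is the causative; it entails the inchoative 'the plate broke'.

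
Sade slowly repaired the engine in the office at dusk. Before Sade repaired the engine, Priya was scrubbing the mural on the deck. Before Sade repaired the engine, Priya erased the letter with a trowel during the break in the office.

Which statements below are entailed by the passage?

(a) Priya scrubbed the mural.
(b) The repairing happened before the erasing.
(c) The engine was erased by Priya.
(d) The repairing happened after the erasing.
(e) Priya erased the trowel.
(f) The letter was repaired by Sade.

(a) Entailed — 'scrub' is an activity; 'was scrubbing' entails that some scrubbing happened, so 'scrubbed' holds.
(b) Not entailed — the narrative places the erasing before the repairing, not after.
(c) Not entailed — Priya erased the letter, not the engine; the engine belongs to the repairing event.
(d) Entailed — the narrative places the erasing before the repairing.
(e) Not entailed — the trowel is the instrument, not what was erased.
(f) Not entailed — Sade repaired the engine, not the letter; the letter belongs to the erasing event.

(a), (d)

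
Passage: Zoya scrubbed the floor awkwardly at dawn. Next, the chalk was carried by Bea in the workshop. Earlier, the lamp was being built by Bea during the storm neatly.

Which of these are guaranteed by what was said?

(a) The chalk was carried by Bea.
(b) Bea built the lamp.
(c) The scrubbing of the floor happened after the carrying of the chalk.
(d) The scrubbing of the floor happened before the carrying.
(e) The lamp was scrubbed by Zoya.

(a), (d)

(a) Entailed — every conjunct here is already in the original carrying event.
(b) Not entailed — 'was building' is progressive on an accomplishment; it does not entail the completed 'built'.
(c) Not entailed — the narrative places the scrubbing before the carrying, not after.
(d) Entailed — the narrative places the scrubbing before the carrying.
(e) Not entailed — Zoya scrubbed the floor, not the lamp; the lamp belongs to the building event.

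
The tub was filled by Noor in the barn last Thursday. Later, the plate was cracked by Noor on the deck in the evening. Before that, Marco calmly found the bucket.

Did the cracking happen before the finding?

no

The narrative orders the finding before the cracking.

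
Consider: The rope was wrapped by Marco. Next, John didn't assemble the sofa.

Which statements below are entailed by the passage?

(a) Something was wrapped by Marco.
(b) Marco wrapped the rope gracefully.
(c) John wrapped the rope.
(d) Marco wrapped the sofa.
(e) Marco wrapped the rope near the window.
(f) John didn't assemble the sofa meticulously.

(a) Entailed — the original entails any weakening of itself; this just generalizes the patient.
(b) Not entailed — 'gracefully' adds information not in the original event.
(c) Not entailed — the passage has Marco wrapping the rope, not John.
(d) Not entailed — Marco wrapped the rope, not the sofa; the sofa belongs to the assembling event.
(e) Not entailed — 'near the window' adds information not in the original event.
(f) Entailed — under negation, adding a further restriction is entailed: if no such assembling event occurred, none occurred meticulously either.

(a), (f)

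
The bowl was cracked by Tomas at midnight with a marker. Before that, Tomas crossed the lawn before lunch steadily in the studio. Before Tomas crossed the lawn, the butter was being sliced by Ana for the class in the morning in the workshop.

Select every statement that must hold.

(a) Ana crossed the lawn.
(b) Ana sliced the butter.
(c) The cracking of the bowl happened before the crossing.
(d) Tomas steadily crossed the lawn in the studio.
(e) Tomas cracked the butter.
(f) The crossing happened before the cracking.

(a) Not entailed — the passage has Tomas crossing the lawn, not Ana.
(b) Not entailed — 'was slicing' is progressive on an accomplishment; it does not entail the completed 'sliced'.
(c) Not entailed — the narrative places the crossing before the cracking, not after.
(d) Entailed — every conjunct here is already in the original crossing event.
(e) Not entailed — Tomas cracked the bowl, not the butter; the butter belongs to the slicing event.
(f) Entailed — the narrative places the crossing before the cracking.

(d), (f)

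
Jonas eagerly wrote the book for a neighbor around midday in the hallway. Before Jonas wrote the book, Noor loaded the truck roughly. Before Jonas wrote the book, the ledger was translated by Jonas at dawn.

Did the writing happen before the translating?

The narrative orders the translating before the writing.

no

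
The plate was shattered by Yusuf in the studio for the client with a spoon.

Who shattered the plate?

'Yusuf' marks the agent of the shattering event.

Yusuf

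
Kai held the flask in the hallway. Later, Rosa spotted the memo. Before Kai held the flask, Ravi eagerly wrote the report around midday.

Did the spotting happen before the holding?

no

The narrative orders the holding before the spotting.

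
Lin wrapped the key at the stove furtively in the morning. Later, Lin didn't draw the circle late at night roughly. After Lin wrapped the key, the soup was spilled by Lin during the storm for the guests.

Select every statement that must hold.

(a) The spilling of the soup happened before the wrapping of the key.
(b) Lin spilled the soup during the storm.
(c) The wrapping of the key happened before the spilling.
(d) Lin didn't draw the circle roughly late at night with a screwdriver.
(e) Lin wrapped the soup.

(b), (c), (d)

(a) Not entailed — the narrative places the wrapping before the spilling, not after.
(b) Entailed — dropping 'for the guests' leaves a sub-description the original still satisfies.
(c) Entailed — the narrative places the wrapping before the spilling.
(d) Entailed — under negation, adding a further restriction is entailed: if no such drawing event occurred, none occurred with a screwdriver either.
(e) Not entailed — Lin wrapped the key, not the soup; the soup belongs to the spilling event.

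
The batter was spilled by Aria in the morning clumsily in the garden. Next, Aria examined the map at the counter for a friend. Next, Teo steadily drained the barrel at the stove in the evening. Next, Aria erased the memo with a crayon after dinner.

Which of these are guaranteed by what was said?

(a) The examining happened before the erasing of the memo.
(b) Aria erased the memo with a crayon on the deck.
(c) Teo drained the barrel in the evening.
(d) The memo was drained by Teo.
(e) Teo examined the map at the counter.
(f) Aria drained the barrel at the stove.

(a) Entailed — the narrative places the examining before the erasing.
(b) Not entailed — 'on the deck' adds information not in the original event.
(c) Entailed — the original entails any weakening of itself; this just drops 'at the stove', 'steadily'.
(d) Not entailed — Teo drained the barrel, not the memo; the memo belongs to the erasing event.
(e) Not entailed — the passage has Aria examining the map, not Teo.
(f) Not entailed — the passage has Teo draining the barrel, not Aria.

(a), (c)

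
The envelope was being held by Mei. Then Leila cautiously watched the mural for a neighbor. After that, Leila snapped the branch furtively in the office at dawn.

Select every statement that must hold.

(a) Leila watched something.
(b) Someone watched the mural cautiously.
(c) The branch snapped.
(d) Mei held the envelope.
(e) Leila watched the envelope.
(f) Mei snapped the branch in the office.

(a), (b), (c), (d)

(a) Entailed — this follows by dropping conjuncts from the watching event's description.
(b) Entailed — the original entails any weakening of itself; this just drops 'for a neighbor' and generalizes the agent.
(c) Entailed — 'Leila snapped the branch' is causative; it entails the inchoative 'the branch snapped'.
(d) Entailed — 'hold' is an activity; 'was holding' entails that some holding happened, so 'held' holds.
(e) Not entailed — Leila watched the mural, not the envelope; the envelope belongs to the holding event.
(f) Not entailed — the passage has Leila snapping the branch, not Mei.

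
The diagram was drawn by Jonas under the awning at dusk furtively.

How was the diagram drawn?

'furtively' marks the manner of the drawing event.

furtively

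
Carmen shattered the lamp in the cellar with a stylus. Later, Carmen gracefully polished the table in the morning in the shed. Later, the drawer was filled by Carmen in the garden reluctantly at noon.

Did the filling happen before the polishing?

no

The narrative orders the polishing before the filling.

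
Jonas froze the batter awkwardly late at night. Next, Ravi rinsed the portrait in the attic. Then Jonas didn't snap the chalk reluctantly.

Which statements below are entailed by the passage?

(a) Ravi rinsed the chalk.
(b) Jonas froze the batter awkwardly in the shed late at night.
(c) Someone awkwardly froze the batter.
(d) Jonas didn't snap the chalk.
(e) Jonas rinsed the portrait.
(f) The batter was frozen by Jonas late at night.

(a) Not entailed — Ravi rinsed the portrait, not the chalk; the chalk belongs to the snapping event.
(b) Not entailed — 'in the shed' adds information not in the original event.
(c) Entailed — the original entails any weakening of itself; this just drops 'late at night' and generalizes the agent.
(d) Not entailed — dropping 'reluctantly' under negation is not valid — the original leaves open that Jonas snapped the chalk some other way.
(e) Not entailed — the passage has Ravi rinsing the portrait, not Jonas.
(f) Entailed — the original entails any weakening of itself; this just drops 'awkwardly'.

(c), (f)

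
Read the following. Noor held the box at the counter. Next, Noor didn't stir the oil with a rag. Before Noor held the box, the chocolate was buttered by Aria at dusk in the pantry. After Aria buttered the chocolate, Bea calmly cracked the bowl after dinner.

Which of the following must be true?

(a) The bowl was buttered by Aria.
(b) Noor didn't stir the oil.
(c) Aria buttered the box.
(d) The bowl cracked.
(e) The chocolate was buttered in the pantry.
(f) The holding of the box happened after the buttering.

(a) Not entailed — Aria buttered the chocolate, not the bowl; the bowl belongs to the cracking event.
(b) Not entailed — dropping 'with a rag' under negation is not valid — the original leaves open that Noor stirred the oil some other way.
(c) Not entailed — Aria buttered the chocolate, not the box; the box belongs to the holding event.
(d) Entailed — 'Bea cracked the bowl' is causative; it entails the inchoative 'the bowl cracked'.
(e) Entailed — the original entails any weakening of itself; this just drops 'at dusk' and generalizes the agent.
(f) Entailed — the narrative places the buttering before the holding.

(d), (e), (f)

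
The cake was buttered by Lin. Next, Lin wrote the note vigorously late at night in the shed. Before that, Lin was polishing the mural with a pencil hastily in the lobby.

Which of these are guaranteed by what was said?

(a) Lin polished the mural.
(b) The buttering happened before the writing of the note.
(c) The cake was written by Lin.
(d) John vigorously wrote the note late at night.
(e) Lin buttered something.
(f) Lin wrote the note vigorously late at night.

(a) Entailed — 'polish' is an activity; 'was polishing' entails that some polishing happened, so 'polished' holds.
(b) Entailed — the narrative places the buttering before the writing.
(c) Not entailed — Lin wrote the note, not the cake; the cake belongs to the buttering event.
(d) Not entailed — the passage has Lin writing the note, not John.
(e) Entailed — the original entails any weakening of itself; this just generalizes the patient.
(f) Entailed — this follows by dropping conjuncts from the writing event's description.

(a), (b), (e), (f)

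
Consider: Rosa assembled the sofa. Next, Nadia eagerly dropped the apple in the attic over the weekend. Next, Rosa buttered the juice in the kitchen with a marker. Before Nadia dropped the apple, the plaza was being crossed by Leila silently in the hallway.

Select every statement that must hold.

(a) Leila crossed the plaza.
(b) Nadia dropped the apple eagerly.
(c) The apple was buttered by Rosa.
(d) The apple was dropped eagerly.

(a) Not entailed — 'was crossing' is progressive on an accomplishment; it does not entail the completed 'crossed'.
(b) Entailed — the original entails any weakening of itself; this just drops 'over the weekend', 'in the attic'.
(c) Not entailed — Rosa buttered the juice, not the apple; the apple belongs to the dropping event.
(d) Entailed — every conjunct here is already in the original dropping event.

(b), (d)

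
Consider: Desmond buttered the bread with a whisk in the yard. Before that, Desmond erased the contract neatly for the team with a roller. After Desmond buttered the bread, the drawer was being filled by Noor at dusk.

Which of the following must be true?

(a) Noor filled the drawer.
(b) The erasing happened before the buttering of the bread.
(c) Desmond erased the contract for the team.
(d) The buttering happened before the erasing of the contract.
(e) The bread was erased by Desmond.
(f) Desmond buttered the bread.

(b), (c), (f)

(a) Not entailed — 'was filling' is progressive on an accomplishment; it does not entail the completed 'filled'.
(b) Entailed — the narrative places the erasing before the buttering.
(c) Entailed — dropping 'with a roller', 'neatly' leaves a sub-description the original still satisfies.
(d) Not entailed — the narrative places the erasing before the buttering, not after.
(e) Not entailed — Desmond erased the contract, not the bread; the bread belongs to the buttering event.
(f) Entailed — this follows by dropping conjuncts from the buttering event's description.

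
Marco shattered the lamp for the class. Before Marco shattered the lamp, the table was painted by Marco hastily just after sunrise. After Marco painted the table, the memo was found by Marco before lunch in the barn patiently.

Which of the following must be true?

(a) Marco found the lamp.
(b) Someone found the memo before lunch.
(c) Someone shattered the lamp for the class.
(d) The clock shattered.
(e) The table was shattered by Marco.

(a) Not entailed — Marco found the memo, not the lamp; the lamp belongs to the shattering event.
(b) Entailed — every conjunct here is already in the original finding event.
(c) Entailed — generalizing the agent leaves a sub-description the original still satisfies.
(d) Not entailed — the lamp is what shattered, not the clock.
(e) Not entailed — Marco shattered the lamp, not the table; the table belongs to the painting event.

(b), (c)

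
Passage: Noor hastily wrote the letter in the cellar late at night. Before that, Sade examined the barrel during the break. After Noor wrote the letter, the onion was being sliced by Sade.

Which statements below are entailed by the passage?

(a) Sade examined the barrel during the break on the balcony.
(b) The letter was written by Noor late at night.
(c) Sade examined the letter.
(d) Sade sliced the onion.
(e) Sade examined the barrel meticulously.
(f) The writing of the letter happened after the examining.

(b), (f)

(a) Not entailed — 'on the balcony' adds information not in the original event.
(b) Entailed — the original entails any weakening of itself; this just drops 'hastily', 'in the cellar'.
(c) Not entailed — Sade examined the barrel, not the letter; the letter belongs to the writing event.
(d) Not entailed — 'was slicing' is progressive on an accomplishment; it does not entail the completed 'sliced'.
(e) Not entailed — 'meticulously' adds information not in the original event.
(f) Entailed — the narrative places the examining before the writing.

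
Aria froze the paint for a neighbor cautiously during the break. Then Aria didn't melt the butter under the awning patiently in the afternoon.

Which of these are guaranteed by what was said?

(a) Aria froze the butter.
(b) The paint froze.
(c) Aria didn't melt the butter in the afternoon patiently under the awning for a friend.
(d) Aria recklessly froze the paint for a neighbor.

(b), (c)

(a) Not entailed — Aria froze the paint, not the butter; the butter belongs to the melting event.
(b) Entailed — 'Aria froze the paint' is causative; it entails the inchoative 'the paint froze'.
(c) Entailed — under negation, adding a further restriction is entailed: if no such melting event occurred, none occurred for a friend either.
(d) Not entailed — 'recklessly' adds a manner not in (and inconsistent with) the original.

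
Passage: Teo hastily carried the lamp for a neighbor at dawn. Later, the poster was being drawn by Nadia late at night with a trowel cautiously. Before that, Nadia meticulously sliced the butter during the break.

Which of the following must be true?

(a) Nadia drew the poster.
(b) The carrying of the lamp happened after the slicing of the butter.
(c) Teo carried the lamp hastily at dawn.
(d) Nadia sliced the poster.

(a) Not entailed — 'was drawing' is progressive on an accomplishment; it does not entail the completed 'drew'.
(b) Not entailed — the narrative doesn't order the slicing relative to the carrying.
(c) Entailed — this follows by dropping conjuncts from the carrying event's description.
(d) Not entailed — Nadia sliced the butter, not the poster; the poster belongs to the drawing event.

(c)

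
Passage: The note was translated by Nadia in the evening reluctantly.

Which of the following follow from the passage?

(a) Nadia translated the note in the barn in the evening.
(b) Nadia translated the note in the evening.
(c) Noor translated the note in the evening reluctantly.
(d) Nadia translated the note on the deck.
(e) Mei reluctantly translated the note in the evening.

(b)

(a) Not entailed — 'in the barn' adds information not in the original event.
(b) Entailed — the original entails any weakening of itself; this just drops 'reluctantly'.
(c) Not entailed — the passage has Nadia translating the note, not Noor.
(d) Not entailed — 'on the deck' adds information not in the original event.
(e) Not entailed — the passage has Nadia translating the note, not Mei.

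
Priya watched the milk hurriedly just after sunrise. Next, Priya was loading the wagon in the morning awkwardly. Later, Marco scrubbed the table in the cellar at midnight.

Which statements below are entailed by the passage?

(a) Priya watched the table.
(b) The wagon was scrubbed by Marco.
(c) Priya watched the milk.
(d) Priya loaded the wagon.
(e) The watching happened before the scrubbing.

(a) Not entailed — Priya watched the milk, not the table; the table belongs to the scrubbing event.
(b) Not entailed — Marco scrubbed the table, not the wagon; the wagon belongs to the loading event.
(c) Entailed — every conjunct here is already in the original watching event.
(d) Not entailed — 'was loading' is progressive on an accomplishment; it does not entail the completed 'loaded'.
(e) Entailed — the narrative places the watching before the scrubbing.

(c), (e)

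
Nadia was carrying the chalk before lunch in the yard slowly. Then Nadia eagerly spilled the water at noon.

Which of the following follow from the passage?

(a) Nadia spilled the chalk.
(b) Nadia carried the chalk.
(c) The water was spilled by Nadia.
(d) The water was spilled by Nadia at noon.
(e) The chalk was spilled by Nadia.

(a) Not entailed — Nadia spilled the water, not the chalk; the chalk belongs to the carrying event.
(b) Entailed — 'carry' is an activity; 'was carrying' entails that some carrying happened, so 'carried' holds.
(c) Entailed — every conjunct here is already in the original spilling event.
(d) Entailed — dropping 'eagerly' leaves a sub-description the original still satisfies.
(e) Not entailed — Nadia spilled the water, not the chalk; the chalk belongs to the carrying event.

(b), (c), (d)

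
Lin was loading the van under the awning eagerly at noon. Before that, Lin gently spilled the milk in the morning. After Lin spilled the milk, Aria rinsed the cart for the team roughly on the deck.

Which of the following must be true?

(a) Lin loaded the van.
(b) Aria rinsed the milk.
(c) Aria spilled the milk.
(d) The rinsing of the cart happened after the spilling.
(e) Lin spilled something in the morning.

(d), (e)

(a) Not entailed — 'was loading' is progressive on an accomplishment; it does not entail the completed 'loaded'.
(b) Not entailed — Aria rinsed the cart, not the milk; the milk belongs to the spilling event.
(c) Not entailed — the passage has Lin spilling the milk, not Aria.
(d) Entailed — the narrative places the spilling before the rinsing.
(e) Entailed — this follows by dropping conjuncts from the spilling event's description.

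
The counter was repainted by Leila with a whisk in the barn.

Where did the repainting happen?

in the barn

'in the barn' marks the location of the repainting event.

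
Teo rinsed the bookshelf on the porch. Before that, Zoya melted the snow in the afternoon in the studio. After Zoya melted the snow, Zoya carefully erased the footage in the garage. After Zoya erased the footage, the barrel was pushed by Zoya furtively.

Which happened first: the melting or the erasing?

The connectives place the melting before the erasing.

the melting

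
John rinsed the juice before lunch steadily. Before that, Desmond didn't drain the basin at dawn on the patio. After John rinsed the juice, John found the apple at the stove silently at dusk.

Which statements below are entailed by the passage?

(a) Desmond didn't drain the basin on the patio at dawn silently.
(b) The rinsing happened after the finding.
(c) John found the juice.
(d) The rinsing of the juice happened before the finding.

(a) Entailed — under negation, adding a further restriction is entailed: if no such draining event occurred, none occurred silently either.
(b) Not entailed — the narrative places the rinsing before the finding, not after.
(c) Not entailed — John found the apple, not the juice; the juice belongs to the rinsing event.
(d) Entailed — the narrative places the rinsing before the finding.

(a), (d)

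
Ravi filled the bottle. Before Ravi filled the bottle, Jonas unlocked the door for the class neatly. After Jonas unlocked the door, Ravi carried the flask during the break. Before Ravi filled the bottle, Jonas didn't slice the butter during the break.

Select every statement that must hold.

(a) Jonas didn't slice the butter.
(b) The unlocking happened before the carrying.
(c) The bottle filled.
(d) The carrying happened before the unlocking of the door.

(a) Not entailed — dropping 'during the break' under negation is not valid — the original leaves open that Jonas sliced the butter some other way.
(b) Entailed — the narrative places the unlocking before the carrying.
(c) Entailed — 'Ravi filled the bottle' is causative; it entails the inchoative 'the bottle filled'.
(d) Not entailed — the narrative places the unlocking before the carrying, not after.

(b), (c)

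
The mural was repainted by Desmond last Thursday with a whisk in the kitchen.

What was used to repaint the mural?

a whisk

'with a whisk' marks the instrument of the repainting event.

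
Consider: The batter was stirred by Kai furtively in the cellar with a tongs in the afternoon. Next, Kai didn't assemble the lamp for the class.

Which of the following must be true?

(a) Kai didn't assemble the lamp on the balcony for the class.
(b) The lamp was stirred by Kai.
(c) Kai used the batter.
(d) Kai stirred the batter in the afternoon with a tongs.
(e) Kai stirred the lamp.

(a), (d)

(a) Entailed — under negation, adding a further restriction is entailed: if no such assembling event occurred, none occurred on the balcony either.
(b) Not entailed — Kai stirred the batter, not the lamp; the lamp belongs to the assembling event.
(c) Not entailed — the batter is the patient, not an instrument — Kai used a tongs.
(d) Entailed — the original entails any weakening of itself; this just drops 'in the cellar', 'furtively'.
(e) Not entailed — Kai stirred the batter, not the lamp; the lamp belongs to the assembling event.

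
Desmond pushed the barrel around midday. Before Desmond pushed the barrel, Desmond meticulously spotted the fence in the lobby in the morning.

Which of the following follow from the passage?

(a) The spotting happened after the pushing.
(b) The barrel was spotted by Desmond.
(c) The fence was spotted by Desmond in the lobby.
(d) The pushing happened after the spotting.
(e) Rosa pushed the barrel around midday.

(c), (d)

(a) Not entailed — the narrative places the spotting before the pushing, not after.
(b) Not entailed — Desmond spotted the fence, not the barrel; the barrel belongs to the pushing event.
(c) Entailed — dropping 'meticulously', 'in the morning' leaves a sub-description the original still satisfies.
(d) Entailed — the narrative places the spotting before the pushing.
(e) Not entailed — the passage has Desmond pushing the barrel, not Rosa.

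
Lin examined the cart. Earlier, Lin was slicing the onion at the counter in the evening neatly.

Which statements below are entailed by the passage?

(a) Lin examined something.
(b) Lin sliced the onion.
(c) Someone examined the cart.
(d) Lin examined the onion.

(a) Entailed — generalizing the patient leaves a sub-description the original still satisfies.
(b) Not entailed — 'was slicing' is progressive on an accomplishment; it does not entail the completed 'sliced'.
(c) Entailed — the original entails any weakening of itself; this just generalizes the agent.
(d) Not entailed — Lin examined the cart, not the onion; the onion belongs to the slicing event.

(a), (c)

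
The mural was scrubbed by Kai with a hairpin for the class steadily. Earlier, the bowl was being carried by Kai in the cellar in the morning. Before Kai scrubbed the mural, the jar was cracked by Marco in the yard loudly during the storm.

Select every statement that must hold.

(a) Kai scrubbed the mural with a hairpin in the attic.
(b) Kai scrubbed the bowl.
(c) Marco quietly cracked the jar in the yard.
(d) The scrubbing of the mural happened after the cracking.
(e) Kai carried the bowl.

(a) Not entailed — 'in the attic' adds information not in the original event.
(b) Not entailed — Kai scrubbed the mural, not the bowl; the bowl belongs to the carrying event.
(c) Not entailed — 'quietly' adds a manner not in (and inconsistent with) the original.
(d) Entailed — the narrative places the cracking before the scrubbing.
(e) Entailed — 'carry' is an activity; 'was carrying' entails that some carrying happened, so 'carried' holds.

(d), (e)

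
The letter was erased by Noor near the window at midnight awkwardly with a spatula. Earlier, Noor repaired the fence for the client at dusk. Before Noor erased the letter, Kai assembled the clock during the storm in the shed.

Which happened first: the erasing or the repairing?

The connectives place the repairing before the erasing.

the repairing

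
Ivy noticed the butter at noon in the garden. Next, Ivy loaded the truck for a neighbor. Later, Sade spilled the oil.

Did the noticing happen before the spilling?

yes

The narrative orders the noticing before the spilling.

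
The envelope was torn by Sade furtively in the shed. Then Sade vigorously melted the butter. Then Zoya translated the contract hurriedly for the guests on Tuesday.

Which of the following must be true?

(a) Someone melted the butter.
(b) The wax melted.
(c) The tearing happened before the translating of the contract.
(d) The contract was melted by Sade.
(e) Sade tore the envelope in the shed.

(a) Entailed — dropping 'vigorously' and generalizing the agent leaves a sub-description the original still satisfies.
(b) Not entailed — the butter is what melted, not the wax.
(c) Entailed — the narrative places the tearing before the translating.
(d) Not entailed — Sade melted the butter, not the contract; the contract belongs to the translating event.
(e) Entailed — this follows by dropping conjuncts from the tearing event's description.

(a), (c), (e)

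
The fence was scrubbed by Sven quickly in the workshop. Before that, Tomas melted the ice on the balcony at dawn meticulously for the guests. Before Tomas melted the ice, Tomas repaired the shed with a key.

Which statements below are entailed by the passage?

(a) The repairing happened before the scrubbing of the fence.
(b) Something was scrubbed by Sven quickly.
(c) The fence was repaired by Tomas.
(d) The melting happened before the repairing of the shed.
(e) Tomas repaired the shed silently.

(a), (b)

(a) Entailed — the narrative places the repairing before the scrubbing.
(b) Entailed — dropping 'in the workshop' and generalizing the patient leaves a sub-description the original still satisfies.
(c) Not entailed — Tomas repaired the shed, not the fence; the fence belongs to the scrubbing event.
(d) Not entailed — the narrative places the repairing before the melting, not after.
(e) Not entailed — 'silently' adds information not in the original event.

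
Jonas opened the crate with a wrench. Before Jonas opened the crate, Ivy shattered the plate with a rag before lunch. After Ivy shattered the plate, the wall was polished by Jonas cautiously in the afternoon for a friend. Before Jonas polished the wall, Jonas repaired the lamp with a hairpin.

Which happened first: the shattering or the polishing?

the shattering

The connectives place the shattering before the polishing.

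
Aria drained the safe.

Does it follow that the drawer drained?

Nothing is said about any drawer; only the safe is affected.

no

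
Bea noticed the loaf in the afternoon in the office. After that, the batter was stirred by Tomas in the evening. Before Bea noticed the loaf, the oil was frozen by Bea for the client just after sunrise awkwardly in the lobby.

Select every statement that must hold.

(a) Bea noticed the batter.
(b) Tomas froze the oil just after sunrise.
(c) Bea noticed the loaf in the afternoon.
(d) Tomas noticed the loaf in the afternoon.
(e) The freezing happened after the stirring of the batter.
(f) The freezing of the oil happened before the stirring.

(a) Not entailed — Bea noticed the loaf, not the batter; the batter belongs to the stirring event.
(b) Not entailed — the passage has Bea freezing the oil, not Tomas.
(c) Entailed — every conjunct here is already in the original noticing event.
(d) Not entailed — the passage has Bea noticing the loaf, not Tomas.
(e) Not entailed — the narrative places the freezing before the stirring, not after.
(f) Entailed — the narrative places the freezing before the stirring.

(c), (f)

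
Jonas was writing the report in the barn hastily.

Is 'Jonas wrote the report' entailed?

no

'was writing' is progressive; for an accomplishment like 'write the report', it doesn't entail completion.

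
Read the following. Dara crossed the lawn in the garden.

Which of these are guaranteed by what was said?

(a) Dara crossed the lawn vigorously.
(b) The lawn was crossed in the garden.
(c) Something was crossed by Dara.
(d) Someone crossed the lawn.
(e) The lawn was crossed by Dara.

(a) Not entailed — 'vigorously' adds information not in the original event.
(b) Entailed — every conjunct here is already in the original crossing event.
(c) Entailed — this follows by dropping conjuncts from the crossing event's description.
(d) Entailed — dropping 'in the garden' and generalizing the agent leaves a sub-description the original still satisfies.
(e) Entailed — dropping 'in the garden' leaves a sub-description the original still satisfies.

(b), (c), (d), (e)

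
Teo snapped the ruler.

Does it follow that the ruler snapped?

'Teo snapped the ruler' is the causative; it entails the inchoative 'the ruler snapped'.

yes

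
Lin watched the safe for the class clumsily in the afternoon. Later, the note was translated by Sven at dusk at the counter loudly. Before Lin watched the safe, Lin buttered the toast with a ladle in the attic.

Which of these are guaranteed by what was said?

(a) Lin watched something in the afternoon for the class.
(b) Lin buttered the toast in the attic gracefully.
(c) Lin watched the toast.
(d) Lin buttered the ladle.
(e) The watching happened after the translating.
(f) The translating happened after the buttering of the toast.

(a) Entailed — the original entails any weakening of itself; this just drops 'clumsily' and generalizes the patient.
(b) Not entailed — 'gracefully' adds information not in the original event.
(c) Not entailed — Lin watched the safe, not the toast; the toast belongs to the buttering event.
(d) Not entailed — the ladle is the instrument, not what was buttered.
(e) Not entailed — the narrative places the watching before the translating, not after.
(f) Entailed — the narrative places the buttering before the translating.

(a), (f)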